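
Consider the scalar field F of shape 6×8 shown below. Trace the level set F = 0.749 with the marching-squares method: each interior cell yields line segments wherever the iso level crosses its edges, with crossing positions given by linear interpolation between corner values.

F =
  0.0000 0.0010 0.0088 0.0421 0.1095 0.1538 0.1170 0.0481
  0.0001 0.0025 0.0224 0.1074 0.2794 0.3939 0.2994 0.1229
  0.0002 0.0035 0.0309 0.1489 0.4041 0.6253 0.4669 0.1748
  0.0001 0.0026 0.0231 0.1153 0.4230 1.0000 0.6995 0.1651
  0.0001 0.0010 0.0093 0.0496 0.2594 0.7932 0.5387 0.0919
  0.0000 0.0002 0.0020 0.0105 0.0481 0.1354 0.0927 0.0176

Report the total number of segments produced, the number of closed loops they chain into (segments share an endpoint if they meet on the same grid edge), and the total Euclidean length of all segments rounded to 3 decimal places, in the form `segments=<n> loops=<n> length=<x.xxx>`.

segments=6 loops=1 length=4.422

cell (2,4): code 0100 → (2.330,5.000)–(3.000,4.565)
cell (2,5): code 1000 → (3.000,5.835)–(2.330,5.000)
cell (3,4): code 0110 → (3.000,4.565)–(4.000,4.917)
cell (3,5): code 1001 → (4.000,5.174)–(3.000,5.835)
cell (4,4): code 0010 → (4.000,4.917)–(4.067,5.000)
cell (4,5): code 0001 → (4.067,5.000)–(4.000,5.174)
total: 6 segments, chained into 1 closed loop(s), length Σ = 4.421542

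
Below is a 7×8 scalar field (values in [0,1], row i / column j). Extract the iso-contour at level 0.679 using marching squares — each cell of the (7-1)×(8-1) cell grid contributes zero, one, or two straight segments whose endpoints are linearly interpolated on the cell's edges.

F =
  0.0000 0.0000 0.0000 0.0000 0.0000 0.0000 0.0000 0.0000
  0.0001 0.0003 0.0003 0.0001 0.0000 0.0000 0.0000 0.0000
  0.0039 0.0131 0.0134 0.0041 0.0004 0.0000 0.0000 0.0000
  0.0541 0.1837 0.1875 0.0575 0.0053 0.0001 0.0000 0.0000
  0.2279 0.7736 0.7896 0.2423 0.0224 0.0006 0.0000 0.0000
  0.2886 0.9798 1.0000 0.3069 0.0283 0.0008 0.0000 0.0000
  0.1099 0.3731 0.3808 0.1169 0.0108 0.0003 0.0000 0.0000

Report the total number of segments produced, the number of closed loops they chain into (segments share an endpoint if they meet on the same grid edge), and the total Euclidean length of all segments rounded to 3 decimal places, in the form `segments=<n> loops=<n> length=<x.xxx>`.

cell (3,0): code 0100 → (3.840,1.000)–(4.000,0.827)
cell (3,1): code 1100 → (3.816,2.000)–(3.840,1.000)
cell (3,2): code 1000 → (4.000,2.202)–(3.816,2.000)
cell (4,0): code 0110 → (4.000,0.827)–(5.000,0.565)
cell (4,2): code 1001 → (5.000,2.463)–(4.000,2.202)
cell (5,0): code 0010 → (5.000,0.565)–(5.496,1.000)
cell (5,1): code 0011 → (5.496,1.000)–(5.518,2.000)
cell (5,2): code 0001 → (5.518,2.000)–(5.000,2.463)
total: 8 segments, chained into 1 closed loop(s), length Σ = 5.931854

segments=8 loops=1 length=5.932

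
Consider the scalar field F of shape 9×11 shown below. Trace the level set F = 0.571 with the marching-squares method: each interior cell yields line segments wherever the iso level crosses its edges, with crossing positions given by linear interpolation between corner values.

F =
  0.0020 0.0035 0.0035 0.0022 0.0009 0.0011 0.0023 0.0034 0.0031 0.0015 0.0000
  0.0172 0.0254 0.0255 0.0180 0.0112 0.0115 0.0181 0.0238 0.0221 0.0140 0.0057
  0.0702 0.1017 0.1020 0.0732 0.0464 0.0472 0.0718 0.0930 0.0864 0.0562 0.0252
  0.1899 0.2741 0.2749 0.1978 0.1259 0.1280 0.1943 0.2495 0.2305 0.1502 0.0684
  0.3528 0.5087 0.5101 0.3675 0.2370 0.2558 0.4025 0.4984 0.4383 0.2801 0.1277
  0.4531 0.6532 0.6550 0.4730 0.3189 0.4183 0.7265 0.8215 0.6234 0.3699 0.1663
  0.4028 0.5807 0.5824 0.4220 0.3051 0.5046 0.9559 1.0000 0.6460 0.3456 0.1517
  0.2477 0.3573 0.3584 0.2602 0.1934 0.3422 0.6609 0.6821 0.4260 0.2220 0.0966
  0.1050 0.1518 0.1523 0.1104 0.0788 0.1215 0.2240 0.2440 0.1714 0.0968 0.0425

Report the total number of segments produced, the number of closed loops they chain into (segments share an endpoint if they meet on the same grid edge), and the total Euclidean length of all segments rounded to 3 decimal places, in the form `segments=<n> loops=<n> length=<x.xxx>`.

segments=20 loops=2 length=15.295

cell (4,0): code 0100 → (4.431,1.000)–(5.000,0.589)
cell (4,1): code 1100 → (4.420,2.000)–(4.431,1.000)
cell (4,2): code 1000 → (5.000,2.462)–(4.420,2.000)
cell (4,5): code 0100 → (4.520,6.000)–(5.000,5.495)
cell (4,6): code 1100 → (4.225,7.000)–(4.520,6.000)
cell (4,7): code 1100 → (4.717,8.000)–(4.225,7.000)
cell (4,8): code 1000 → (5.000,8.207)–(4.717,8.000)
cell (5,0): code 0110 → (5.000,0.589)–(6.000,0.945)
cell (5,2): code 1001 → (6.000,2.071)–(5.000,2.462)
cell (5,5): code 0110 → (5.000,5.495)–(6.000,5.147)
cell (5,8): code 1001 → (6.000,8.250)–(5.000,8.207)
cell (6,0): code 0010 → (6.000,0.945)–(6.043,1.000)
cell (6,1): code 0011 → (6.043,1.000)–(6.051,2.000)
cell (6,2): code 0001 → (6.051,2.000)–(6.000,2.071)
cell (6,5): code 0110 → (6.000,5.147)–(7.000,5.718)
cell (6,7): code 1011 → (7.000,7.434)–(6.341,8.000)
cell (6,8): code 0001 → (6.341,8.000)–(6.000,8.250)
cell (7,5): code 0010 → (7.000,5.718)–(7.206,6.000)
cell (7,6): code 0011 → (7.206,6.000)–(7.254,7.000)
cell (7,7): code 0001 → (7.254,7.000)–(7.000,7.434)
total: 20 segments, chained into 2 closed loop(s), length Σ = 15.294662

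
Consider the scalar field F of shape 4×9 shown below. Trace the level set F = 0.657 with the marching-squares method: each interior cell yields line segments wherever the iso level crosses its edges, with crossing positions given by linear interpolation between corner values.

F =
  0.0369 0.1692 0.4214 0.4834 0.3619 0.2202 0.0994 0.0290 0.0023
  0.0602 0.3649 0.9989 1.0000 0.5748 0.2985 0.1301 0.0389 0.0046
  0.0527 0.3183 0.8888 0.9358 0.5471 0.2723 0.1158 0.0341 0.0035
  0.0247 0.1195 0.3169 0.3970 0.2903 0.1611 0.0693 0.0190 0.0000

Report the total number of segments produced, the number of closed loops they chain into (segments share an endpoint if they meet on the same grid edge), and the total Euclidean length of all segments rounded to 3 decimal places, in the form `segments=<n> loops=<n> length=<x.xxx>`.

segments=8 loops=1 length=7.326

cell (0,1): code 0100 → (0.408,2.000)–(1.000,1.461)
cell (0,2): code 1100 → (0.336,3.000)–(0.408,2.000)
cell (0,3): code 1000 → (1.000,3.807)–(0.336,3.000)
cell (1,1): code 0110 → (1.000,1.461)–(2.000,1.594)
cell (1,3): code 1001 → (2.000,3.717)–(1.000,3.807)
cell (2,1): code 0010 → (2.000,1.594)–(2.405,2.000)
cell (2,2): code 0011 → (2.405,2.000)–(2.517,3.000)
cell (2,3): code 0001 → (2.517,3.000)–(2.000,3.717)
total: 8 segments, chained into 1 closed loop(s), length Σ = 7.325585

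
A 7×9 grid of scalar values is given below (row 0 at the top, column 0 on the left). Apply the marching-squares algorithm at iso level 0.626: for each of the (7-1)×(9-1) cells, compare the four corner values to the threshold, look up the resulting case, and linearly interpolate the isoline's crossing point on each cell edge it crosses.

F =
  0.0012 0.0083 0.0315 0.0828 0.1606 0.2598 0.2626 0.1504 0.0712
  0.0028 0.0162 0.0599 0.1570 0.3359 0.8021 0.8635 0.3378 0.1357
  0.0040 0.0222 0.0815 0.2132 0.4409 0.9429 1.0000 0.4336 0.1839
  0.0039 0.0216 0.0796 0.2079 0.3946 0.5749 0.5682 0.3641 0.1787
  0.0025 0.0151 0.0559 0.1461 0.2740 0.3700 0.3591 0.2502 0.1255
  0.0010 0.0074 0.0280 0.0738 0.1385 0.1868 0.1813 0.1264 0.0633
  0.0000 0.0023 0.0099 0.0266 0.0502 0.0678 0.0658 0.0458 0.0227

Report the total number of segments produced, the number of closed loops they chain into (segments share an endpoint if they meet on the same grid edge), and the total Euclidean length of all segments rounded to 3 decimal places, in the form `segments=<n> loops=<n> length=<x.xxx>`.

segments=8 loops=1 length=7.311

cell (0,4): code 0100 → (0.675,5.000)–(1.000,4.622)
cell (0,5): code 1100 → (0.605,6.000)–(0.675,5.000)
cell (0,6): code 1000 → (1.000,6.452)–(0.605,6.000)
cell (1,4): code 0110 → (1.000,4.622)–(2.000,4.369)
cell (1,6): code 1001 → (2.000,6.660)–(1.000,6.452)
cell (2,4): code 0010 → (2.000,4.369)–(2.861,5.000)
cell (2,5): code 0011 → (2.861,5.000)–(2.866,6.000)
cell (2,6): code 0001 → (2.866,6.000)–(2.000,6.660)
total: 8 segments, chained into 1 closed loop(s), length Σ = 7.310917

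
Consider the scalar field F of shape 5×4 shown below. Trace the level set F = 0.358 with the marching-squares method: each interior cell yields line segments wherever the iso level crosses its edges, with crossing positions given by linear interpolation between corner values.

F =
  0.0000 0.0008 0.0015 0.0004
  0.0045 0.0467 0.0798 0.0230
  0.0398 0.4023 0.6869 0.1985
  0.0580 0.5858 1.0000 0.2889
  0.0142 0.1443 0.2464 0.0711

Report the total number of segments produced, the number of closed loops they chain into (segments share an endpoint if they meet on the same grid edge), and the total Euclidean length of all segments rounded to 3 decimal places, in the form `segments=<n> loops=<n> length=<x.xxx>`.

cell (1,0): code 0100 → (1.875,1.000)–(2.000,0.878)
cell (1,1): code 1100 → (1.458,2.000)–(1.875,1.000)
cell (1,2): code 1000 → (2.000,2.673)–(1.458,2.000)
cell (2,0): code 0110 → (2.000,0.878)–(3.000,0.568)
cell (2,2): code 1001 → (3.000,2.903)–(2.000,2.673)
cell (3,0): code 0010 → (3.000,0.568)–(3.516,1.000)
cell (3,1): code 0011 → (3.516,1.000)–(3.852,2.000)
cell (3,2): code 0001 → (3.852,2.000)–(3.000,2.903)
total: 8 segments, chained into 1 closed loop(s), length Σ = 7.163991

segments=8 loops=1 length=7.164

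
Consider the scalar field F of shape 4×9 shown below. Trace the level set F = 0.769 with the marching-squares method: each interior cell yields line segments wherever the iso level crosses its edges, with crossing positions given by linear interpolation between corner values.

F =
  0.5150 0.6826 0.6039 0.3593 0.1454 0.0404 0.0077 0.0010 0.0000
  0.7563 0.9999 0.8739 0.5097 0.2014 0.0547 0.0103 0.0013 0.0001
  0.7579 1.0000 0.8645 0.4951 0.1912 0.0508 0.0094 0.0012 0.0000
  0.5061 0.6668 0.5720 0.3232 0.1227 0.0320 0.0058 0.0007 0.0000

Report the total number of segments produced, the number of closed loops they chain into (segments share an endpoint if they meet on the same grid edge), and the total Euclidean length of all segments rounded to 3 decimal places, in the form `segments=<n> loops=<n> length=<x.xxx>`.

segments=8 loops=1 length=7.396

cell (0,0): code 0100 → (0.272,1.000)–(1.000,0.052)
cell (0,1): code 1100 → (0.611,2.000)–(0.272,1.000)
cell (0,2): code 1000 → (1.000,2.288)–(0.611,2.000)
cell (1,0): code 0110 → (1.000,0.052)–(2.000,0.046)
cell (1,2): code 1001 → (2.000,2.259)–(1.000,2.288)
cell (2,0): code 0010 → (2.000,0.046)–(2.693,1.000)
cell (2,1): code 0011 → (2.693,1.000)–(2.326,2.000)
cell (2,2): code 0001 → (2.326,2.000)–(2.000,2.259)
total: 8 segments, chained into 1 closed loop(s), length Σ = 7.396062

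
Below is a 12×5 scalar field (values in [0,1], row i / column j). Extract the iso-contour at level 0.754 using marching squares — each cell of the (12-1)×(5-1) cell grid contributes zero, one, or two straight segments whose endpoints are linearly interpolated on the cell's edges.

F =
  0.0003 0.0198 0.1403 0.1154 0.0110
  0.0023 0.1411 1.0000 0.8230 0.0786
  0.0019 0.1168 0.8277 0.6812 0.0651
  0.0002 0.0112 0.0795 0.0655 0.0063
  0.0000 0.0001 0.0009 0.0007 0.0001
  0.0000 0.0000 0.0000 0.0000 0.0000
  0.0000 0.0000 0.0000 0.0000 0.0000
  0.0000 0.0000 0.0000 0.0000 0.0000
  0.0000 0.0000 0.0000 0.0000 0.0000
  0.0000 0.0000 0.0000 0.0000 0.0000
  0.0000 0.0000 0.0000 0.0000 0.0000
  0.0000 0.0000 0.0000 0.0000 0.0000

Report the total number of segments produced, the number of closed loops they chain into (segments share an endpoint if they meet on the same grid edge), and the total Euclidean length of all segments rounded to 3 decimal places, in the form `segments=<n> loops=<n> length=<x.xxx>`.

segments=8 loops=1 length=4.439

cell (0,1): code 0100 → (0.714,2.000)–(1.000,1.714)
cell (0,2): code 1100 → (0.902,3.000)–(0.714,2.000)
cell (0,3): code 1000 → (1.000,3.093)–(0.902,3.000)
cell (1,1): code 0110 → (1.000,1.714)–(2.000,1.896)
cell (1,2): code 1011 → (2.000,2.503)–(1.487,3.000)
cell (1,3): code 0001 → (1.487,3.000)–(1.000,3.093)
cell (2,1): code 0010 → (2.000,1.896)–(2.099,2.000)
cell (2,2): code 0001 → (2.099,2.000)–(2.000,2.503)
total: 8 segments, chained into 1 closed loop(s), length Σ = 4.439080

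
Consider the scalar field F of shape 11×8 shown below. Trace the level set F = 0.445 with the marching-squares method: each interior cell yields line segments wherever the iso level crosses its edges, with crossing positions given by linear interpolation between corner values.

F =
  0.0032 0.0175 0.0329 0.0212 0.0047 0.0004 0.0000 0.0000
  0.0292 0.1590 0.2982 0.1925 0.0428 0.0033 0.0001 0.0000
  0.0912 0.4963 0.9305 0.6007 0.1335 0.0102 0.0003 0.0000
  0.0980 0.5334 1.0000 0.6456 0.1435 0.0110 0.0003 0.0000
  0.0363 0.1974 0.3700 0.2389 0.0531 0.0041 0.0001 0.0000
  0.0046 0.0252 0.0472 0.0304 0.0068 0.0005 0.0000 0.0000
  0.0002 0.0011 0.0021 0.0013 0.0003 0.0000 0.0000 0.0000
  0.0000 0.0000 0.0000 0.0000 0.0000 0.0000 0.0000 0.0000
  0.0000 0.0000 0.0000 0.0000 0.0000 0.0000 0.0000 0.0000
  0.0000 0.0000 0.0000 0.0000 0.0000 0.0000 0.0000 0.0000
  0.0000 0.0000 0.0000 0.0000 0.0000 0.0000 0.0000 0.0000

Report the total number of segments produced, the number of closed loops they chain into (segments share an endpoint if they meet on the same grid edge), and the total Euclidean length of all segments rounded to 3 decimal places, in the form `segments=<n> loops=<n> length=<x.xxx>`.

cell (1,0): code 0100 → (1.848,1.000)–(2.000,0.873)
cell (1,1): code 1100 → (1.232,2.000)–(1.848,1.000)
cell (1,2): code 1100 → (1.619,3.000)–(1.232,2.000)
cell (1,3): code 1000 → (2.000,3.333)–(1.619,3.000)
cell (2,0): code 0110 → (2.000,0.873)–(3.000,0.797)
cell (2,3): code 1001 → (3.000,3.400)–(2.000,3.333)
cell (3,0): code 0010 → (3.000,0.797)–(3.263,1.000)
cell (3,1): code 0011 → (3.263,1.000)–(3.881,2.000)
cell (3,2): code 0011 → (3.881,2.000)–(3.493,3.000)
cell (3,3): code 0001 → (3.493,3.000)–(3.000,3.400)
total: 10 segments, chained into 1 closed loop(s), length Σ = 8.171030

segments=10 loops=1 length=8.171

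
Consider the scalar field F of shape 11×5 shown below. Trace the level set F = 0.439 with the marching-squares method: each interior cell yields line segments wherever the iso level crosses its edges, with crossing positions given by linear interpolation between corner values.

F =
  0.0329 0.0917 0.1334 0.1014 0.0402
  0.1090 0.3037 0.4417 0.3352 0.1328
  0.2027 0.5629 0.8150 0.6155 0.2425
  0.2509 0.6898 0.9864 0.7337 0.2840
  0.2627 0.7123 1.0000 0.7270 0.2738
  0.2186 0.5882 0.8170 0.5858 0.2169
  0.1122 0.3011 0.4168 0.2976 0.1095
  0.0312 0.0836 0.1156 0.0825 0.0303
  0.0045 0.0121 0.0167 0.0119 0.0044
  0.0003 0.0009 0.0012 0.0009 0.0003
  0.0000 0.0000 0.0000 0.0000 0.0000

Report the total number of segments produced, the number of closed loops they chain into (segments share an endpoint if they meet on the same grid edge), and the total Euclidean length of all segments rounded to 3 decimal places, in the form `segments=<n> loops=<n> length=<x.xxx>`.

cell (0,1): code 0100 → (0.991,2.000)–(1.000,1.980)
cell (0,2): code 1000 → (1.000,2.025)–(0.991,2.000)
cell (1,0): code 0100 → (1.522,1.000)–(2.000,0.656)
cell (1,1): code 1110 → (1.000,1.980)–(1.522,1.000)
cell (1,2): code 1101 → (1.370,3.000)–(1.000,2.025)
cell (1,3): code 1000 → (2.000,3.473)–(1.370,3.000)
cell (2,0): code 0110 → (2.000,0.656)–(3.000,0.429)
cell (2,3): code 1001 → (3.000,3.655)–(2.000,3.473)
cell (3,0): code 0110 → (3.000,0.429)–(4.000,0.392)
cell (3,3): code 1001 → (4.000,3.635)–(3.000,3.655)
cell (4,0): code 0110 → (4.000,0.392)–(5.000,0.596)
cell (4,3): code 1001 → (5.000,3.398)–(4.000,3.635)
cell (5,0): code 0010 → (5.000,0.596)–(5.520,1.000)
cell (5,1): code 0011 → (5.520,1.000)–(5.945,2.000)
cell (5,2): code 0011 → (5.945,2.000)–(5.509,3.000)
cell (5,3): code 0001 → (5.509,3.000)–(5.000,3.398)
total: 16 segments, chained into 1 closed loop(s), length Σ = 13.151016

segments=16 loops=1 length=13.151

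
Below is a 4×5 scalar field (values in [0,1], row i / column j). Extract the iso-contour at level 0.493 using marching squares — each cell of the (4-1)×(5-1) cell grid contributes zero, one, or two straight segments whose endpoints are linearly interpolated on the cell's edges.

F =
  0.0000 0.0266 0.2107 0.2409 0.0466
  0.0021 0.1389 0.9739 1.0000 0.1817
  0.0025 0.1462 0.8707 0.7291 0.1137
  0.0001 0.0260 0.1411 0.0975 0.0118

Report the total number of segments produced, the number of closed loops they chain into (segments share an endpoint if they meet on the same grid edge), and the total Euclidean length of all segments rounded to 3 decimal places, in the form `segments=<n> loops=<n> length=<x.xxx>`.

cell (0,1): code 0100 → (0.370,2.000)–(1.000,1.424)
cell (0,2): code 1100 → (0.332,3.000)–(0.370,2.000)
cell (0,3): code 1000 → (1.000,3.620)–(0.332,3.000)
cell (1,1): code 0110 → (1.000,1.424)–(2.000,1.479)
cell (1,3): code 1001 → (2.000,3.384)–(1.000,3.620)
cell (2,1): code 0010 → (2.000,1.479)–(2.518,2.000)
cell (2,2): code 0011 → (2.518,2.000)–(2.374,3.000)
cell (2,3): code 0001 → (2.374,3.000)–(2.000,3.384)
total: 8 segments, chained into 1 closed loop(s), length Σ = 7.074979

segments=8 loops=1 length=7.075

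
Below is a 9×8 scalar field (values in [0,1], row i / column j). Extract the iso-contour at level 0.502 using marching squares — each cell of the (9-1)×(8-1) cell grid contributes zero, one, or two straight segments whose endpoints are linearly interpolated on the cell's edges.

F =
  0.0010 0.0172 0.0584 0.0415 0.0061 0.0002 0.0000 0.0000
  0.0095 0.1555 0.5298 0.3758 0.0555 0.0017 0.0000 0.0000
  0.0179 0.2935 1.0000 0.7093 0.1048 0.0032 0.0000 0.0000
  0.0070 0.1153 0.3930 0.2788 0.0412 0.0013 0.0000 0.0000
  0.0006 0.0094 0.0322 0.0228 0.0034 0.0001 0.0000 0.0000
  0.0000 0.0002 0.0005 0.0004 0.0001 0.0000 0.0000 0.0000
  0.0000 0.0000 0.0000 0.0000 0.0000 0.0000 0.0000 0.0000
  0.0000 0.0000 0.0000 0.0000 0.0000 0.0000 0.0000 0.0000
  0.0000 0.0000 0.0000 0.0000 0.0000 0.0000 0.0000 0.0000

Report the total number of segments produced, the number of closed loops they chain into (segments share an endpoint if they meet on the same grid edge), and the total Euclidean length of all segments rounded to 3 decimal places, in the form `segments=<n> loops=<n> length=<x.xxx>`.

cell (0,1): code 0100 → (0.941,2.000)–(1.000,1.926)
cell (0,2): code 1000 → (1.000,2.181)–(0.941,2.000)
cell (1,1): code 0110 → (1.000,1.926)–(2.000,1.295)
cell (1,2): code 1101 → (1.378,3.000)–(1.000,2.181)
cell (1,3): code 1000 → (2.000,3.343)–(1.378,3.000)
cell (2,1): code 0010 → (2.000,1.295)–(2.820,2.000)
cell (2,2): code 0011 → (2.820,2.000)–(2.482,3.000)
cell (2,3): code 0001 → (2.482,3.000)–(2.000,3.343)
total: 8 segments, chained into 1 closed loop(s), length Σ = 5.808195

segments=8 loops=1 length=5.808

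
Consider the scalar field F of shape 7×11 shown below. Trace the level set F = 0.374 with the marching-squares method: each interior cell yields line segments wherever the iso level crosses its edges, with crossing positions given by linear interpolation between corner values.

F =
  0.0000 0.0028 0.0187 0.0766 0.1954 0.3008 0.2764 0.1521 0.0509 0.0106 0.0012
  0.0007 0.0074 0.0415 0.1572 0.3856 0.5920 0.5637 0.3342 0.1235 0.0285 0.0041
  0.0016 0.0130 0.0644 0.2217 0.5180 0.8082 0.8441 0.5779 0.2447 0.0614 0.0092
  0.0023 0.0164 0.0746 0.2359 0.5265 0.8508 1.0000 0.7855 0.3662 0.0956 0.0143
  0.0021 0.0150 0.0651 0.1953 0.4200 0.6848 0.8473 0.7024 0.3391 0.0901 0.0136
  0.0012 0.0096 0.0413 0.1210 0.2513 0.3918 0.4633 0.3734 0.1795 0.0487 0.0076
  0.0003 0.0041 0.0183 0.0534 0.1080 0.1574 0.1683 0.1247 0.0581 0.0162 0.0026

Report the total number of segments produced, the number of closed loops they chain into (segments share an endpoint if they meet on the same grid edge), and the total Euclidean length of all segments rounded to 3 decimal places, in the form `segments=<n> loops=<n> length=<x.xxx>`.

segments=18 loops=1 length=14.883

cell (0,3): code 0100 → (0.939,4.000)–(1.000,3.949)
cell (0,4): code 1100 → (0.251,5.000)–(0.939,4.000)
cell (0,5): code 1100 → (0.340,6.000)–(0.251,5.000)
cell (0,6): code 1000 → (1.000,6.827)–(0.340,6.000)
cell (1,3): code 0110 → (1.000,3.949)–(2.000,3.514)
cell (1,6): code 1101 → (1.163,7.000)–(1.000,6.827)
cell (1,7): code 1000 → (2.000,7.612)–(1.163,7.000)
cell (2,3): code 0110 → (2.000,3.514)–(3.000,3.475)
cell (2,7): code 1001 → (3.000,7.981)–(2.000,7.612)
cell (3,3): code 0110 → (3.000,3.475)–(4.000,3.795)
cell (3,7): code 1001 → (4.000,7.904)–(3.000,7.981)
cell (4,3): code 0010 → (4.000,3.795)–(4.273,4.000)
cell (4,4): code 0111 → (4.273,4.000)–(5.000,4.873)
cell (4,6): code 1011 → (5.000,6.993)–(4.998,7.000)
cell (4,7): code 0001 → (4.998,7.000)–(4.000,7.904)
cell (5,4): code 0010 → (5.000,4.873)–(5.076,5.000)
cell (5,5): code 0011 → (5.076,5.000)–(5.303,6.000)
cell (5,6): code 0001 → (5.303,6.000)–(5.000,6.993)
total: 18 segments, chained into 1 closed loop(s), length Σ = 14.882559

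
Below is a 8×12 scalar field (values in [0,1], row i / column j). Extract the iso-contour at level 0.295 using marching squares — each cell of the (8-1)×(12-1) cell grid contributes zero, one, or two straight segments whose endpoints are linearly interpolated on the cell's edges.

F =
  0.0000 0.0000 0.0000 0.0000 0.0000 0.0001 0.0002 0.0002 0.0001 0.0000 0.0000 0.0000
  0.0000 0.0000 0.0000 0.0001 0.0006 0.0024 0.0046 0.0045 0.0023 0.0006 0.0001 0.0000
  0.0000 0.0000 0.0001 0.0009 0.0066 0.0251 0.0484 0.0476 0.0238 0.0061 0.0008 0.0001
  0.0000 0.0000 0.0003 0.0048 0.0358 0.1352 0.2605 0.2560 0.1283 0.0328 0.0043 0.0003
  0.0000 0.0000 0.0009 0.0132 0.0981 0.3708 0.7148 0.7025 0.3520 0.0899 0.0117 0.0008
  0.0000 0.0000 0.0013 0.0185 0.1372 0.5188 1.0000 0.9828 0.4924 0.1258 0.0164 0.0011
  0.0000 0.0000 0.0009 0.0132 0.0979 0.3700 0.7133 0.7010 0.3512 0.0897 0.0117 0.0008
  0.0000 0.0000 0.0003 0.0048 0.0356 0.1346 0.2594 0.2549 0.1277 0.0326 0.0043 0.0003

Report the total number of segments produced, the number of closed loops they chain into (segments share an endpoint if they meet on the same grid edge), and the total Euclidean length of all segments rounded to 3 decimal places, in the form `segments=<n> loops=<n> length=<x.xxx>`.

segments=14 loops=1 length=12.437

cell (3,4): code 0100 → (3.678,5.000)–(4.000,4.722)
cell (3,5): code 1100 → (3.076,6.000)–(3.678,5.000)
cell (3,6): code 1100 → (3.087,7.000)–(3.076,6.000)
cell (3,7): code 1100 → (3.745,8.000)–(3.087,7.000)
cell (3,8): code 1000 → (4.000,8.217)–(3.745,8.000)
cell (4,4): code 0110 → (4.000,4.722)–(5.000,4.414)
cell (4,8): code 1001 → (5.000,8.538)–(4.000,8.217)
cell (5,4): code 0110 → (5.000,4.414)–(6.000,4.724)
cell (5,8): code 1001 → (6.000,8.215)–(5.000,8.538)
cell (6,4): code 0010 → (6.000,4.724)–(6.319,5.000)
cell (6,5): code 0011 → (6.319,5.000)–(6.922,6.000)
cell (6,6): code 0011 → (6.922,6.000)–(6.910,7.000)
cell (6,7): code 0011 → (6.910,7.000)–(6.251,8.000)
cell (6,8): code 0001 → (6.251,8.000)–(6.000,8.215)
total: 14 segments, chained into 1 closed loop(s), length Σ = 12.436885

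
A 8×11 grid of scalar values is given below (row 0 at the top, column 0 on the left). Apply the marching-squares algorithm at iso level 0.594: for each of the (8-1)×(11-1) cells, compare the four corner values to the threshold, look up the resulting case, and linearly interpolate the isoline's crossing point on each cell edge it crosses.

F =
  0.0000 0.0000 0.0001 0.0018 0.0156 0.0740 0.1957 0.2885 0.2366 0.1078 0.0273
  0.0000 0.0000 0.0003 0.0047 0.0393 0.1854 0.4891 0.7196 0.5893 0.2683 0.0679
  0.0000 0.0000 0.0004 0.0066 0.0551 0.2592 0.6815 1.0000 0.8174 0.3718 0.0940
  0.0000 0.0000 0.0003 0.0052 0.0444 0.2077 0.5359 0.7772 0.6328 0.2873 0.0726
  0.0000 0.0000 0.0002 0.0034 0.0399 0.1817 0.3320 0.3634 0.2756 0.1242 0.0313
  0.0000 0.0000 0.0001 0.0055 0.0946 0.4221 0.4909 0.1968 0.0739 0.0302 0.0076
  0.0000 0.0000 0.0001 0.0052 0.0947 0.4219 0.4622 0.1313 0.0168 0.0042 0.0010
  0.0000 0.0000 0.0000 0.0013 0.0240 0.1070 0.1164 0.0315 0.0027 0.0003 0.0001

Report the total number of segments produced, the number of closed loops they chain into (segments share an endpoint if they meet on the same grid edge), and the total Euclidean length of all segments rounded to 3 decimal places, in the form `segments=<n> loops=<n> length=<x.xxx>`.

segments=12 loops=1 length=8.241

cell (0,6): code 0100 → (0.709,7.000)–(1.000,6.455)
cell (0,7): code 1000 → (1.000,7.964)–(0.709,7.000)
cell (1,5): code 0100 → (1.545,6.000)–(2.000,5.793)
cell (1,6): code 1110 → (1.000,6.455)–(1.545,6.000)
cell (1,7): code 1101 → (1.021,8.000)–(1.000,7.964)
cell (1,8): code 1000 → (2.000,8.501)–(1.021,8.000)
cell (2,5): code 0010 → (2.000,5.793)–(2.601,6.000)
cell (2,6): code 0111 → (2.601,6.000)–(3.000,6.241)
cell (2,8): code 1001 → (3.000,8.112)–(2.000,8.501)
cell (3,6): code 0010 → (3.000,6.241)–(3.443,7.000)
cell (3,7): code 0011 → (3.443,7.000)–(3.109,8.000)
cell (3,8): code 0001 → (3.109,8.000)–(3.000,8.112)
total: 12 segments, chained into 1 closed loop(s), length Σ = 8.240843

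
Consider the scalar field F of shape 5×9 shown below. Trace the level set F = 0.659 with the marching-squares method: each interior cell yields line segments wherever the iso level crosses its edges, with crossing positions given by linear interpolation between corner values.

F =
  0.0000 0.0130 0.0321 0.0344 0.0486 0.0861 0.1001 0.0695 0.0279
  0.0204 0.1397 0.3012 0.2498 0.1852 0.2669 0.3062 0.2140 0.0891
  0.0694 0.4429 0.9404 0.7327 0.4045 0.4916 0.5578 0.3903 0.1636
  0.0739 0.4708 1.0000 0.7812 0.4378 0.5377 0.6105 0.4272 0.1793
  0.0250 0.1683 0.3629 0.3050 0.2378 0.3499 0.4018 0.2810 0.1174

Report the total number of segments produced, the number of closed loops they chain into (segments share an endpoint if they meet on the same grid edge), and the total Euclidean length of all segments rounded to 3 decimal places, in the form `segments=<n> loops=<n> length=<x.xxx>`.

segments=8 loops=1 length=6.355

cell (1,1): code 0100 → (1.560,2.000)–(2.000,1.434)
cell (1,2): code 1100 → (1.847,3.000)–(1.560,2.000)
cell (1,3): code 1000 → (2.000,3.225)–(1.847,3.000)
cell (2,1): code 0110 → (2.000,1.434)–(3.000,1.356)
cell (2,3): code 1001 → (3.000,3.356)–(2.000,3.225)
cell (3,1): code 0010 → (3.000,1.356)–(3.535,2.000)
cell (3,2): code 0011 → (3.535,2.000)–(3.257,3.000)
cell (3,3): code 0001 → (3.257,3.000)–(3.000,3.356)
total: 8 segments, chained into 1 closed loop(s), length Σ = 6.354979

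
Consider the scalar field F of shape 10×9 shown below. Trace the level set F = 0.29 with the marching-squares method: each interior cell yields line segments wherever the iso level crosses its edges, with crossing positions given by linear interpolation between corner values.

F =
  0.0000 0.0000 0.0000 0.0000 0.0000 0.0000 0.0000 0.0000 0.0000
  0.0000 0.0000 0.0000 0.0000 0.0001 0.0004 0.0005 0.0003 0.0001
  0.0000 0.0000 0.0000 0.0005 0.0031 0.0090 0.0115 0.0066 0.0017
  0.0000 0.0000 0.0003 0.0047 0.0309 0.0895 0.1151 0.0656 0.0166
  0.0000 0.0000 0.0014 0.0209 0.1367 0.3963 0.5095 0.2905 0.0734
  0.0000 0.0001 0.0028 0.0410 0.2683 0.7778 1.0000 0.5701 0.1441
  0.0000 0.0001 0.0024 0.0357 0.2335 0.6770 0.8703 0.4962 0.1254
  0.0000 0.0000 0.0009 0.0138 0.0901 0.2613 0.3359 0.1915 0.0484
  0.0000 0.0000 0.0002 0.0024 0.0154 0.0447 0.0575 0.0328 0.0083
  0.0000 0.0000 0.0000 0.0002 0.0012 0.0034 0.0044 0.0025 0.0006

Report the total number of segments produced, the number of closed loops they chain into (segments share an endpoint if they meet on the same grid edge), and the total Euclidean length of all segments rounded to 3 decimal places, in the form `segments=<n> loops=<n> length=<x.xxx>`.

segments=14 loops=1 length=11.342

cell (3,4): code 0100 → (3.654,5.000)–(4.000,4.591)
cell (3,5): code 1100 → (3.443,6.000)–(3.654,5.000)
cell (3,6): code 1100 → (3.998,7.000)–(3.443,6.000)
cell (3,7): code 1000 → (4.000,7.002)–(3.998,7.000)
cell (4,4): code 0110 → (4.000,4.591)–(5.000,4.043)
cell (4,7): code 1001 → (5.000,7.658)–(4.000,7.002)
cell (5,4): code 0110 → (5.000,4.043)–(6.000,4.127)
cell (5,7): code 1001 → (6.000,7.556)–(5.000,7.658)
cell (6,4): code 0010 → (6.000,4.127)–(6.931,5.000)
cell (6,5): code 0111 → (6.931,5.000)–(7.000,5.385)
cell (6,6): code 1011 → (7.000,6.318)–(6.677,7.000)
cell (6,7): code 0001 → (6.677,7.000)–(6.000,7.556)
cell (7,5): code 0010 → (7.000,5.385)–(7.165,6.000)
cell (7,6): code 0001 → (7.165,6.000)–(7.000,6.318)
total: 14 segments, chained into 1 closed loop(s), length Σ = 11.341980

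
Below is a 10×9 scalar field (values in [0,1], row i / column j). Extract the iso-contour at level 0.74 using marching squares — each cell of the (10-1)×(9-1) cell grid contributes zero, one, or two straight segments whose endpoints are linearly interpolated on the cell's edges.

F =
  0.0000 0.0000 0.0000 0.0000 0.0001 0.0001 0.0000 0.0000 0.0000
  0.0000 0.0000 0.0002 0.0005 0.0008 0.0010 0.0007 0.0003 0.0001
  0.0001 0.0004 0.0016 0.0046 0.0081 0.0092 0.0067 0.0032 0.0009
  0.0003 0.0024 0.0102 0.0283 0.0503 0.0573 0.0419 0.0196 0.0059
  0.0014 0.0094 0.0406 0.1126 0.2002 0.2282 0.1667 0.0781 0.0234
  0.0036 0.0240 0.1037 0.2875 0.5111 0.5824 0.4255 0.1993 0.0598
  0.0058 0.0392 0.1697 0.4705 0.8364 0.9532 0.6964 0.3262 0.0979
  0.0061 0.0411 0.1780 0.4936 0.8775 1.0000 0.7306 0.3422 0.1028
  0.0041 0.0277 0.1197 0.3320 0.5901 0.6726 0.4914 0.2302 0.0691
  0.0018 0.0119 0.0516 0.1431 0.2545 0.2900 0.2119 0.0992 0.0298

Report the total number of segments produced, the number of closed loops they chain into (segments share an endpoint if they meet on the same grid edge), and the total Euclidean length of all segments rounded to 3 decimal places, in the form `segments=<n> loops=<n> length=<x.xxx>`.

segments=8 loops=1 length=7.354

cell (5,3): code 0100 → (5.704,4.000)–(6.000,3.737)
cell (5,4): code 1100 → (5.425,5.000)–(5.704,4.000)
cell (5,5): code 1000 → (6.000,5.830)–(5.425,5.000)
cell (6,3): code 0110 → (6.000,3.737)–(7.000,3.642)
cell (6,5): code 1001 → (7.000,5.965)–(6.000,5.830)
cell (7,3): code 0010 → (7.000,3.642)–(7.478,4.000)
cell (7,4): code 0011 → (7.478,4.000)–(7.794,5.000)
cell (7,5): code 0001 → (7.794,5.000)–(7.000,5.965)
total: 8 segments, chained into 1 closed loop(s), length Σ = 7.354152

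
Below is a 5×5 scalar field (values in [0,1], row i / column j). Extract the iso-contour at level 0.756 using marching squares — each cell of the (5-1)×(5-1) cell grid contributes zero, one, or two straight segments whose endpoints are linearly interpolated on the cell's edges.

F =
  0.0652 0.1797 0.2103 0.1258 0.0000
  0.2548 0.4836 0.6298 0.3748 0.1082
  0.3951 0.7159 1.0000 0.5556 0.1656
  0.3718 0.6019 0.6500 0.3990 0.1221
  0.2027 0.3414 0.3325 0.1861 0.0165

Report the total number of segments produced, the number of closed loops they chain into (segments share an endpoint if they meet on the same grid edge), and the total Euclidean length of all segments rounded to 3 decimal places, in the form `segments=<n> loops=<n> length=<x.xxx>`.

segments=4 loops=1 length=3.934

cell (1,1): code 0100 → (1.341,2.000)–(2.000,1.141)
cell (1,2): code 1000 → (2.000,2.549)–(1.341,2.000)
cell (2,1): code 0010 → (2.000,1.141)–(2.697,2.000)
cell (2,2): code 0001 → (2.697,2.000)–(2.000,2.549)
total: 4 segments, chained into 1 closed loop(s), length Σ = 3.934019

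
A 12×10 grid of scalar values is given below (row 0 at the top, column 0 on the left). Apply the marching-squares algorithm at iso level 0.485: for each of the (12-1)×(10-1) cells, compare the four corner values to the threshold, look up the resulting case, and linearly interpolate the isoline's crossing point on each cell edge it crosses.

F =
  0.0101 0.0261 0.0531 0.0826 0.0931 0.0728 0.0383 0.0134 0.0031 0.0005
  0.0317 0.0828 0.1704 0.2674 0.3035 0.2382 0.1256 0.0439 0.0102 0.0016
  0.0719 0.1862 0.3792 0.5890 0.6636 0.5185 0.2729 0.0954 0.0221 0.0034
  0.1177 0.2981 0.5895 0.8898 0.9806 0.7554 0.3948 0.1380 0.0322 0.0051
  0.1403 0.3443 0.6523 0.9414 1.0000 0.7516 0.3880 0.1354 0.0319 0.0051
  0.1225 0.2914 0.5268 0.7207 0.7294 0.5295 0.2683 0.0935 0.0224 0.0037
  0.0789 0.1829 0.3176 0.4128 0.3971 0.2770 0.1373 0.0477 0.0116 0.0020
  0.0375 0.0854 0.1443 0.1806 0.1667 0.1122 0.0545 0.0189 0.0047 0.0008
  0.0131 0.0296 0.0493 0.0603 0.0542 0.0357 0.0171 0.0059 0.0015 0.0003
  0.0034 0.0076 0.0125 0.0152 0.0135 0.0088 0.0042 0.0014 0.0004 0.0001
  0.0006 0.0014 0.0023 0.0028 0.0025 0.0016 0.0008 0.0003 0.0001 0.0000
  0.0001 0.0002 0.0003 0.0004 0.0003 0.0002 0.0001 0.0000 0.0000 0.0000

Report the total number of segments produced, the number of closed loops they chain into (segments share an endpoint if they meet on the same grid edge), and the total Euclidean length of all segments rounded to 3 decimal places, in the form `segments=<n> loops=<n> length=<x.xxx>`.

segments=16 loops=1 length=13.392

cell (1,2): code 0100 → (1.677,3.000)–(2.000,2.504)
cell (1,3): code 1100 → (1.504,4.000)–(1.677,3.000)
cell (1,4): code 1100 → (1.880,5.000)–(1.504,4.000)
cell (1,5): code 1000 → (2.000,5.136)–(1.880,5.000)
cell (2,1): code 0100 → (2.503,2.000)–(3.000,1.641)
cell (2,2): code 1110 → (2.000,2.504)–(2.503,2.000)
cell (2,5): code 1001 → (3.000,5.750)–(2.000,5.136)
cell (3,1): code 0110 → (3.000,1.641)–(4.000,1.457)
cell (3,5): code 1001 → (4.000,5.733)–(3.000,5.750)
cell (4,1): code 0110 → (4.000,1.457)–(5.000,1.822)
cell (4,5): code 1001 → (5.000,5.170)–(4.000,5.733)
cell (5,1): code 0010 → (5.000,1.822)–(5.200,2.000)
cell (5,2): code 0011 → (5.200,2.000)–(5.766,3.000)
cell (5,3): code 0011 → (5.766,3.000)–(5.735,4.000)
cell (5,4): code 0011 → (5.735,4.000)–(5.176,5.000)
cell (5,5): code 0001 → (5.176,5.000)–(5.000,5.170)
total: 16 segments, chained into 1 closed loop(s), length Σ = 13.391661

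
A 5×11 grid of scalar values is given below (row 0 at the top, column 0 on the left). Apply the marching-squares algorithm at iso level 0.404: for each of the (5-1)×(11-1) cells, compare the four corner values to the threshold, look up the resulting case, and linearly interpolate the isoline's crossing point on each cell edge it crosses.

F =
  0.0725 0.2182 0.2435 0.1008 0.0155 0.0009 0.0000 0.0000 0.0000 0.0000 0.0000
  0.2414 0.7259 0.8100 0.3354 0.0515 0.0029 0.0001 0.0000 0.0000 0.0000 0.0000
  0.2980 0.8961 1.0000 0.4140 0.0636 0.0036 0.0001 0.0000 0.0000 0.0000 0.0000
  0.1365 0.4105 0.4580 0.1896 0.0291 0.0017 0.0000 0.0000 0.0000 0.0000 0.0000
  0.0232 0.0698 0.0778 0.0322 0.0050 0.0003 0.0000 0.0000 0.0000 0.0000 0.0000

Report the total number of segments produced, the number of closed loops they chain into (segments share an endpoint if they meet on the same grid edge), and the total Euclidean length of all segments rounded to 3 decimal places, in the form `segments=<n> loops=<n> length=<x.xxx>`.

segments=12 loops=1 length=8.928

cell (0,0): code 0100 → (0.366,1.000)–(1.000,0.336)
cell (0,1): code 1100 → (0.283,2.000)–(0.366,1.000)
cell (0,2): code 1000 → (1.000,2.855)–(0.283,2.000)
cell (1,0): code 0110 → (1.000,0.336)–(2.000,0.177)
cell (1,2): code 1101 → (1.873,3.000)–(1.000,2.855)
cell (1,3): code 1000 → (2.000,3.029)–(1.873,3.000)
cell (2,0): code 0110 → (2.000,0.177)–(3.000,0.976)
cell (2,2): code 1011 → (3.000,2.201)–(2.045,3.000)
cell (2,3): code 0001 → (2.045,3.000)–(2.000,3.029)
cell (3,0): code 0010 → (3.000,0.976)–(3.019,1.000)
cell (3,1): code 0011 → (3.019,1.000)–(3.142,2.000)
cell (3,2): code 0001 → (3.142,2.000)–(3.000,2.201)
total: 12 segments, chained into 1 closed loop(s), length Σ = 8.927866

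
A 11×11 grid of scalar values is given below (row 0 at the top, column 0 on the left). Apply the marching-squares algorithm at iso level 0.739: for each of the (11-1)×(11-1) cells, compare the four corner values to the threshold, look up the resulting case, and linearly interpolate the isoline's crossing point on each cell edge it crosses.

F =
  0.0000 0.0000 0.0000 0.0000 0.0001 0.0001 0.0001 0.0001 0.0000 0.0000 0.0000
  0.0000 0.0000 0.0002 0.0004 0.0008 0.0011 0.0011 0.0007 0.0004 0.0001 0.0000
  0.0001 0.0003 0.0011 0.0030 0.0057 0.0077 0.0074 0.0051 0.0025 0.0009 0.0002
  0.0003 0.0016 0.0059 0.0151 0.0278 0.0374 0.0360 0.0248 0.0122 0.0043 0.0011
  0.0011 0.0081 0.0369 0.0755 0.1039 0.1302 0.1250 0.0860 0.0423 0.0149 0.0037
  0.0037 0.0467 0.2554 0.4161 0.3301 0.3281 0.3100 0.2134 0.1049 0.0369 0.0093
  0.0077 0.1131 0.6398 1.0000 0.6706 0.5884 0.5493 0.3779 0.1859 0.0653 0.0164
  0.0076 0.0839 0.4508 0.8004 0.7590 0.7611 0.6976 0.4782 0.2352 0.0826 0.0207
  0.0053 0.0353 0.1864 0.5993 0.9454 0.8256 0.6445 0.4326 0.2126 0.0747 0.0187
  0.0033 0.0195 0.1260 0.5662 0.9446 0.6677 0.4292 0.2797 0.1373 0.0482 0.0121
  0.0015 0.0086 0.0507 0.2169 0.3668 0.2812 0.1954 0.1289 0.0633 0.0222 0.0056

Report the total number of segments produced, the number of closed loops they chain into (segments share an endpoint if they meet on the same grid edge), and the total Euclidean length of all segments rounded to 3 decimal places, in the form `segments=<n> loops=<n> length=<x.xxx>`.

cell (5,2): code 0100 → (5.553,3.000)–(6.000,2.275)
cell (5,3): code 1000 → (6.000,3.792)–(5.553,3.000)
cell (6,2): code 0110 → (6.000,2.275)–(7.000,2.824)
cell (6,3): code 1101 → (6.774,4.000)–(6.000,3.792)
cell (6,4): code 1100 → (6.872,5.000)–(6.774,4.000)
cell (6,5): code 1000 → (7.000,5.348)–(6.872,5.000)
cell (7,2): code 0010 → (7.000,2.824)–(7.305,3.000)
cell (7,3): code 0111 → (7.305,3.000)–(8.000,3.404)
cell (7,5): code 1001 → (8.000,5.478)–(7.000,5.348)
cell (8,3): code 0110 → (8.000,3.404)–(9.000,3.457)
cell (8,4): code 1011 → (9.000,4.743)–(8.548,5.000)
cell (8,5): code 0001 → (8.548,5.000)–(8.000,5.478)
cell (9,3): code 0010 → (9.000,3.457)–(9.356,4.000)
cell (9,4): code 0001 → (9.356,4.000)–(9.000,4.743)
total: 14 segments, chained into 1 closed loop(s), length Σ = 10.964462

segments=14 loops=1 length=10.964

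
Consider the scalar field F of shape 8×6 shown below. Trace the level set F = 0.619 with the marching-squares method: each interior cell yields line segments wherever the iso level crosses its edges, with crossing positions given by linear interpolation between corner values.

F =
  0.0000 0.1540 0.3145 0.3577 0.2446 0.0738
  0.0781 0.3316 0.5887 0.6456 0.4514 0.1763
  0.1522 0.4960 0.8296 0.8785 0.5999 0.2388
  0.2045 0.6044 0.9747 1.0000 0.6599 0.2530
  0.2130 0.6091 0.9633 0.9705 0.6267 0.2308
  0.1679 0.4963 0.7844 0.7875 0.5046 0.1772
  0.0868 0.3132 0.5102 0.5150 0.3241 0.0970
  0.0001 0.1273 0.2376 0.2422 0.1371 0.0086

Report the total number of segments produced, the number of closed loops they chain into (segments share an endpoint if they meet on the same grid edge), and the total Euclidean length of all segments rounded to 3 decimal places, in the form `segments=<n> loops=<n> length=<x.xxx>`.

segments=16 loops=1 length=12.469

cell (0,2): code 0100 → (0.908,3.000)–(1.000,2.533)
cell (0,3): code 1000 → (1.000,3.137)–(0.908,3.000)
cell (1,1): code 0100 → (1.126,2.000)–(2.000,1.369)
cell (1,2): code 1110 → (1.000,2.533)–(1.126,2.000)
cell (1,3): code 1001 → (2.000,3.931)–(1.000,3.137)
cell (2,1): code 0110 → (2.000,1.369)–(3.000,1.039)
cell (2,3): code 1101 → (2.318,4.000)–(2.000,3.931)
cell (2,4): code 1000 → (3.000,4.101)–(2.318,4.000)
cell (3,1): code 0110 → (3.000,1.039)–(4.000,1.028)
cell (3,4): code 1001 → (4.000,4.019)–(3.000,4.101)
cell (4,1): code 0110 → (4.000,1.028)–(5.000,1.426)
cell (4,3): code 1011 → (5.000,3.596)–(4.063,4.000)
cell (4,4): code 0001 → (4.063,4.000)–(4.000,4.019)
cell (5,1): code 0010 → (5.000,1.426)–(5.603,2.000)
cell (5,2): code 0011 → (5.603,2.000)–(5.618,3.000)
cell (5,3): code 0001 → (5.618,3.000)–(5.000,3.596)
total: 16 segments, chained into 1 closed loop(s), length Σ = 12.469412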